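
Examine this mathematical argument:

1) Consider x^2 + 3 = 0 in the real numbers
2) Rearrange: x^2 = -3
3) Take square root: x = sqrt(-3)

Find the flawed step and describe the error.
Step 3: Take square root: x = sqrt(-3)

Step 3 takes the square root of -3, which is negative. In the real number system, the square root of a negative number is undefined. The equation x^2 + 3 = 0 has no real solutions. Square roots of negative numbers only exist in the complex numbers.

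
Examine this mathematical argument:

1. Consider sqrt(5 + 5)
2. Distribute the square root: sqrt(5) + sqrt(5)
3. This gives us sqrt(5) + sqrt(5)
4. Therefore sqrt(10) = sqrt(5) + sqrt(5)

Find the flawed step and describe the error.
Step 2: Distribute the square root: sqrt(5) + sqrt(5)

Step 2 incorrectly 'distributes' the square root over addition. The square root function does not distribute: sqrt(a + b) ≠ sqrt(a) + sqrt(b). In fact, sqrt(5 + 5) = sqrt(10) ≈ 3.1623, while sqrt(5) + sqrt(5) ≈ 4.4721.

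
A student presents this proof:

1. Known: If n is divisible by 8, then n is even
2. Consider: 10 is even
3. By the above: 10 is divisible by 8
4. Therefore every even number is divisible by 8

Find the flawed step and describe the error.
Step 3: By the above: 10 is divisible by 8

Step 3 commits the fallacy of affirming the consequent. The known fact 'divisible by 8 → even' does NOT imply 'even → divisible by 8'. That would be the converse, which is false. For example, 10 is even but 10 ÷ 8 = 1.25, which is not an integer.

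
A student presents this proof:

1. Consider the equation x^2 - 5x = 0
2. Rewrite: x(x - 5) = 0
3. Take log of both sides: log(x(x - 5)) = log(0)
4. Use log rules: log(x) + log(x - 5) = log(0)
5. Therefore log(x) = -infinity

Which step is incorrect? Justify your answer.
Step 3: Take log of both sides: log(x(x - 5)) = log(0)

Step 3 takes the logarithm of both sides, resulting in log(0) on the right side. The logarithm is only defined for positive numbers; log(0) is undefined (approaches negative infinity). This operation is invalid.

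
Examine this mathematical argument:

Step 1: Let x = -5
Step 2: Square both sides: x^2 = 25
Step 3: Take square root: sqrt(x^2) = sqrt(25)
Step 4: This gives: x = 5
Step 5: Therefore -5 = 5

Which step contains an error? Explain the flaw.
Step 4: This gives: x = 5

Step 4 incorrectly states that sqrt(x^2) = x. The correct identity is sqrt(x^2) = |x|. Since x = -5 < 0, we have sqrt(x^2) = |-5| = 5, not x = -5.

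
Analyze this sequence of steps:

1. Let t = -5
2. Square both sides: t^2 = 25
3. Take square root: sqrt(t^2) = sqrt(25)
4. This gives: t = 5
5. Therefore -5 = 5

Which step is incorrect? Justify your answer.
Step 4: This gives: t = 5

Step 4 incorrectly states that sqrt(t^2) = t. The correct identity is sqrt(t^2) = |t|. Since t = -5 < 0, we have sqrt(t^2) = |-5| = 5, not t = -5.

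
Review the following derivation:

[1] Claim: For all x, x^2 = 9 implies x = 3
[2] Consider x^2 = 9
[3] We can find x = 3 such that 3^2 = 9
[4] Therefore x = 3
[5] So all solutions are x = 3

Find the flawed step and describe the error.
Step 4: Therefore x = 3

Step 4 incorrectly concludes that x = 3 is the only solution. The proof shows that x = 3 is A solution (existence), but does not show it is the ONLY solution (uniqueness). In fact, x = -3 is also a solution since (-3)^2 = 9. Finding one solution doesn't prove there are no others.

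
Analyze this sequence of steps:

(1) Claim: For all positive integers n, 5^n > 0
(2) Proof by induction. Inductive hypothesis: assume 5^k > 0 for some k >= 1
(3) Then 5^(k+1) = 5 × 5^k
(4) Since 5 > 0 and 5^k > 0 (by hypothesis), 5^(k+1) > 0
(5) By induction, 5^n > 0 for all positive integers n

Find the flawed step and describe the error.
Step 5: By induction, 5^n > 0 for all positive integers n

Step 5 concludes the proof by induction, but no base case was ever established. A valid induction proof requires: (1) a base case proving 5^1 > 0, and (2) an inductive step showing IF 5^k > 0 THEN 5^(k+1) > 0. Steps 2-4 correctly establish the inductive step, but without the base case the conclusion in step 5 does not follow.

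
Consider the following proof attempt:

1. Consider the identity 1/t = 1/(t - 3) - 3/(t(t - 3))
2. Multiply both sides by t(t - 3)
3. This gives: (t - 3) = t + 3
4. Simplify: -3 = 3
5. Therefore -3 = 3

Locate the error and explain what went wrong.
Step 3: This gives: (t - 3) = t + 3

Step 3 makes a sign error when clearing denominators. Multiplying -3/(t(t - 3)) by t(t - 3) gives -3, not +3. The correct result is (t - 3) = t - 3, which is trivially true, not (t - 3) = t + 3. (Step 1 is a valid identity: 1/(t - 3) - 3/(t(t - 3)) = (t - 3)/(t(t - 3)) = 1/t.)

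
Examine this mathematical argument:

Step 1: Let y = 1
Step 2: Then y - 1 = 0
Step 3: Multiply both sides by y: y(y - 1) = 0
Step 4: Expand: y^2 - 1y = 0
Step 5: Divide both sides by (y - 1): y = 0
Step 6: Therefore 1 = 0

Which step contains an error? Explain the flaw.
Step 5: Divide both sides by (y - 1): y = 0

Step 5 divides both sides by (y - 1). However, since y = 1, we have (y - 1) = 0. Division by zero is undefined, making this step invalid.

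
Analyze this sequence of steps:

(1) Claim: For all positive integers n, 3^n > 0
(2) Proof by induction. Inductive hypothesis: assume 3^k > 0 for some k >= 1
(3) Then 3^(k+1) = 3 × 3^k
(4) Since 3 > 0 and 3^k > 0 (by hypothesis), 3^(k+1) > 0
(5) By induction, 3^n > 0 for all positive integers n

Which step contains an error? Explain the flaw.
Step 5: By induction, 3^n > 0 for all positive integers n

Step 5 concludes the proof by induction, but no base case was ever established. A valid induction proof requires: (1) a base case proving 3^1 > 0, and (2) an inductive step showing IF 3^k > 0 THEN 3^(k+1) > 0. Steps 2-4 correctly establish the inductive step, but without the base case the conclusion in step 5 does not follow.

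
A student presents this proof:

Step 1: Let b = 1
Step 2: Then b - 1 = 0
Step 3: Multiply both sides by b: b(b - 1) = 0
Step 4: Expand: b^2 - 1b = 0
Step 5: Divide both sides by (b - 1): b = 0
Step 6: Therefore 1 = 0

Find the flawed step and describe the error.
Step 5: Divide both sides by (b - 1): b = 0

Step 5 divides both sides by (b - 1). However, since b = 1, we have (b - 1) = 0. Division by zero is undefined, making this step invalid.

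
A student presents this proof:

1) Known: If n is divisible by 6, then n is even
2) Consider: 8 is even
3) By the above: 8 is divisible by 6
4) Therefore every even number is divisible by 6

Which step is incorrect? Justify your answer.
Step 3: By the above: 8 is divisible by 6

Step 3 commits the fallacy of affirming the consequent. The known fact 'divisible by 6 → even' does NOT imply 'even → divisible by 6'. That would be the converse, which is false. For example, 8 is even but 8 ÷ 6 = 1.33, which is not an integer.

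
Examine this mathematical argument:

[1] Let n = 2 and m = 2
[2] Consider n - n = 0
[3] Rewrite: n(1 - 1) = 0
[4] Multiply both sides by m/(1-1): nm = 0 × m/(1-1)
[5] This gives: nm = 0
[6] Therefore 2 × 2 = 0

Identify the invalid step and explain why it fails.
Step 4: Multiply both sides by m/(1-1): nm = 0 × m/(1-1)

Step 4 multiplies both sides by m/(1-1). However, 1-1 = 0, so this is multiplication by m/0, which is undefined. We cannot multiply by an undefined expression.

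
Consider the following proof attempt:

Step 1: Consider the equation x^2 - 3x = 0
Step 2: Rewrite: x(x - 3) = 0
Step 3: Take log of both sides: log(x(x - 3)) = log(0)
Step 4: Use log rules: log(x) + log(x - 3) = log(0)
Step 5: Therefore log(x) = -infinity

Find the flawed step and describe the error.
Step 3: Take log of both sides: log(x(x - 3)) = log(0)

Step 3 takes the logarithm of both sides, resulting in log(0) on the right side. The logarithm is only defined for positive numbers; log(0) is undefined (approaches negative infinity). This operation is invalid.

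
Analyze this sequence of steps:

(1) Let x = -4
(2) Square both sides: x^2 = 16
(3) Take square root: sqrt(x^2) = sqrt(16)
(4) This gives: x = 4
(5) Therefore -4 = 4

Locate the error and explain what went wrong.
Step 4: This gives: x = 4

Step 4 incorrectly states that sqrt(x^2) = x. The correct identity is sqrt(x^2) = |x|. Since x = -4 < 0, we have sqrt(x^2) = |-4| = 4, not x = -4.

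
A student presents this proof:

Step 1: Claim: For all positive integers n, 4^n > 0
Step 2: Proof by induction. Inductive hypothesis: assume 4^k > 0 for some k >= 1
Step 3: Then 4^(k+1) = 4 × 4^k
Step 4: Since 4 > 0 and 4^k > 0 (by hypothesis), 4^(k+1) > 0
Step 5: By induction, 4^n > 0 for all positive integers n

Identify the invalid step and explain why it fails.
Step 5: By induction, 4^n > 0 for all positive integers n

Step 5 concludes the proof by induction, but no base case was ever established. A valid induction proof requires: (1) a base case proving 4^1 > 0, and (2) an inductive step showing IF 4^k > 0 THEN 4^(k+1) > 0. Steps 2-4 correctly establish the inductive step, but without the base case the conclusion in step 5 does not follow.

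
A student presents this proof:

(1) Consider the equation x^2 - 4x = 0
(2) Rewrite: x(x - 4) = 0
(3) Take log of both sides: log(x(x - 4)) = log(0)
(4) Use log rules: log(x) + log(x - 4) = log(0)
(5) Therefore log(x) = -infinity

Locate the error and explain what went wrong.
Step 3: Take log of both sides: log(x(x - 4)) = log(0)

Step 3 takes the logarithm of both sides, resulting in log(0) on the right side. The logarithm is only defined for positive numbers; log(0) is undefined (approaches negative infinity). This operation is invalid.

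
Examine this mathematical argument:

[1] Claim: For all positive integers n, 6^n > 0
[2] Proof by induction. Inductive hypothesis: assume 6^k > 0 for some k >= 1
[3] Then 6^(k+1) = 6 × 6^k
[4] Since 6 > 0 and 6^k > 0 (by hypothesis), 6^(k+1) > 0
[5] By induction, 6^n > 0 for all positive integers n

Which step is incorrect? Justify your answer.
Step 5: By induction, 6^n > 0 for all positive integers n

Step 5 concludes the proof by induction, but no base case was ever established. A valid induction proof requires: (1) a base case proving 6^1 > 0, and (2) an inductive step showing IF 6^k > 0 THEN 6^(k+1) > 0. Steps 2-4 correctly establish the inductive step, but without the base case the conclusion in step 5 does not follow.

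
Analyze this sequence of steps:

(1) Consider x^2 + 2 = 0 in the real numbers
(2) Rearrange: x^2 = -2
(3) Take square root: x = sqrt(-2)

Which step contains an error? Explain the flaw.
Step 3: Take square root: x = sqrt(-2)

Step 3 takes the square root of -2, which is negative. In the real number system, the square root of a negative number is undefined. The equation x^2 + 2 = 0 has no real solutions. Square roots of negative numbers only exist in the complex numbers.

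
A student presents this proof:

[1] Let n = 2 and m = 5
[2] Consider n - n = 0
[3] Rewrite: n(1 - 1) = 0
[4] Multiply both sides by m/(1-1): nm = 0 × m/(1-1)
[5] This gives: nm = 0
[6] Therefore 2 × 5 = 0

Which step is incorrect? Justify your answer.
Step 4: Multiply both sides by m/(1-1): nm = 0 × m/(1-1)

Step 4 multiplies both sides by m/(1-1). However, 1-1 = 0, so this is multiplication by m/0, which is undefined. We cannot multiply by an undefined expression.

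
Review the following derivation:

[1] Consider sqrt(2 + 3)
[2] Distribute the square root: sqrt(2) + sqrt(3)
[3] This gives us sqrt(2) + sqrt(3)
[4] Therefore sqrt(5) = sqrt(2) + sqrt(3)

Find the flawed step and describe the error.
Step 2: Distribute the square root: sqrt(2) + sqrt(3)

Step 2 incorrectly 'distributes' the square root over addition. The square root function does not distribute: sqrt(a + b) ≠ sqrt(a) + sqrt(b). In fact, sqrt(2 + 3) = sqrt(5) ≈ 2.2361, while sqrt(2) + sqrt(3) ≈ 3.1463.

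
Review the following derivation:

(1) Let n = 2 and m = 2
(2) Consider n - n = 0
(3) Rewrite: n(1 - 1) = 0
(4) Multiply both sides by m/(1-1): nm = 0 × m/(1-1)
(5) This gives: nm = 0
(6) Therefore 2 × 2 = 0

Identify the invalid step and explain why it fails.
Step 4: Multiply both sides by m/(1-1): nm = 0 × m/(1-1)

Step 4 multiplies both sides by m/(1-1). However, 1-1 = 0, so this is multiplication by m/0, which is undefined. We cannot multiply by an undefined expression.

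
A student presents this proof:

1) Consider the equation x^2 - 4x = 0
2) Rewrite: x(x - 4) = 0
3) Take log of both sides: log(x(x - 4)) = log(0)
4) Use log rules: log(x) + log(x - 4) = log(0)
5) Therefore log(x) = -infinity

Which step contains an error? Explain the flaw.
Step 3: Take log of both sides: log(x(x - 4)) = log(0)

Step 3 takes the logarithm of both sides, resulting in log(0) on the right side. The logarithm is only defined for positive numbers; log(0) is undefined (approaches negative infinity). This operation is invalid.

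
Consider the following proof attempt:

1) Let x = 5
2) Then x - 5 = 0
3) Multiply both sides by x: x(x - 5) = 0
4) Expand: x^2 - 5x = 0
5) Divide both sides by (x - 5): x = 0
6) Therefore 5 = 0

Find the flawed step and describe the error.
Step 5: Divide both sides by (x - 5): x = 0

Step 5 divides both sides by (x - 5). However, since x = 5, we have (x - 5) = 0. Division by zero is undefined, making this step invalid.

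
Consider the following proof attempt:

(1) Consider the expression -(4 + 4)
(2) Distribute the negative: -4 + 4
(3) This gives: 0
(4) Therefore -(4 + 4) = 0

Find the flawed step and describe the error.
Step 2: Distribute the negative: -4 + 4

Step 2 incorrectly distributes the negative sign. The correct distribution is -(4 + 4) = -4 - 4 = -8. The negative must be applied to both terms, not just the first. The error treats -(4 + 4) as -4 + 4, which equals 0 instead of -8.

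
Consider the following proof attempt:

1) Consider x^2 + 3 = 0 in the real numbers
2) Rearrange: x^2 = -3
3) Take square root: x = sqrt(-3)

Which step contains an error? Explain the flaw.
Step 3: Take square root: x = sqrt(-3)

Step 3 takes the square root of -3, which is negative. In the real number system, the square root of a negative number is undefined. The equation x^2 + 3 = 0 has no real solutions. Square roots of negative numbers only exist in the complex numbers.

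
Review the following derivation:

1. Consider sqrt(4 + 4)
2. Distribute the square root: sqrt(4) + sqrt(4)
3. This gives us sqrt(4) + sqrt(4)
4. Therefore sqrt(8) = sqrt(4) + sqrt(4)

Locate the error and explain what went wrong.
Step 2: Distribute the square root: sqrt(4) + sqrt(4)

Step 2 incorrectly 'distributes' the square root over addition. The square root function does not distribute: sqrt(a + b) ≠ sqrt(a) + sqrt(b). In fact, sqrt(4 + 4) = sqrt(8) ≈ 2.8284, while sqrt(4) + sqrt(4) ≈ 4.0000.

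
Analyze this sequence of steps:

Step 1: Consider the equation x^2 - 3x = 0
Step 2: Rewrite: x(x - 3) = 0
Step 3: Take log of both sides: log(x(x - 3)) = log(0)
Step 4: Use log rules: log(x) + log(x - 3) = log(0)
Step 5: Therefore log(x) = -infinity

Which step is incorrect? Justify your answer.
Step 3: Take log of both sides: log(x(x - 3)) = log(0)

Step 3 takes the logarithm of both sides, resulting in log(0) on the right side. The logarithm is only defined for positive numbers; log(0) is undefined (approaches negative infinity). This operation is invalid.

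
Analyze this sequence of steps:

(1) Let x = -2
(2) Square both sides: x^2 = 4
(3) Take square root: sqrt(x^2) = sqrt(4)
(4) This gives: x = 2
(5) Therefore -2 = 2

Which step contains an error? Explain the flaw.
Step 4: This gives: x = 2

Step 4 incorrectly states that sqrt(x^2) = x. The correct identity is sqrt(x^2) = |x|. Since x = -2 < 0, we have sqrt(x^2) = |-2| = 2, not x = -2.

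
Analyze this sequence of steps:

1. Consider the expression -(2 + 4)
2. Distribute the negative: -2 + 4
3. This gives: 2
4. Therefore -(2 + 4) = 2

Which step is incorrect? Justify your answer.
Step 2: Distribute the negative: -2 + 4

Step 2 incorrectly distributes the negative sign. The correct distribution is -(2 + 4) = -2 - 4 = -6. The negative must be applied to both terms, not just the first. The error treats -(2 + 4) as -2 + 4, which equals 2 instead of -6.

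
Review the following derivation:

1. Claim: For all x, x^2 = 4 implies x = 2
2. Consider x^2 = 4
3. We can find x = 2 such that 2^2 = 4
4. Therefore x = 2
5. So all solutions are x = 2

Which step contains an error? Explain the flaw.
Step 4: Therefore x = 2

Step 4 incorrectly concludes that x = 2 is the only solution. The proof shows that x = 2 is A solution (existence), but does not show it is the ONLY solution (uniqueness). In fact, x = -2 is also a solution since (-2)^2 = 4. Finding one solution doesn't prove there are no others.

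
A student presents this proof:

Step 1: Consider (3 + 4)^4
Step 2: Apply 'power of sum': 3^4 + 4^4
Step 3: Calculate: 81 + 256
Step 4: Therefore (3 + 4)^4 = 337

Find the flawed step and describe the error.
Step 2: Apply 'power of sum': 3^4 + 4^4

Step 2 incorrectly applies a non-existent rule '(a+b)^n = a^n + b^n'. This is false in general. The correct expansion uses the binomial theorem. The actual value is (3 + 4)^4 = 7^4 = 2401, not 337.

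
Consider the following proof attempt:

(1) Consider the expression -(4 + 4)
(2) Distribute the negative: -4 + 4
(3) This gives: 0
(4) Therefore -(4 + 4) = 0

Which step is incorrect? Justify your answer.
Step 2: Distribute the negative: -4 + 4

Step 2 incorrectly distributes the negative sign. The correct distribution is -(4 + 4) = -4 - 4 = -8. The negative must be applied to both terms, not just the first. The error treats -(4 + 4) as -4 + 4, which equals 0 instead of -8.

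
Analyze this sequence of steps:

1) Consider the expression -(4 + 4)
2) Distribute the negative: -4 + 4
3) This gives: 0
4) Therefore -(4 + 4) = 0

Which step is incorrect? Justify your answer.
Step 2: Distribute the negative: -4 + 4

Step 2 incorrectly distributes the negative sign. The correct distribution is -(4 + 4) = -4 - 4 = -8. The negative must be applied to both terms, not just the first. The error treats -(4 + 4) as -4 + 4, which equals 0 instead of -8.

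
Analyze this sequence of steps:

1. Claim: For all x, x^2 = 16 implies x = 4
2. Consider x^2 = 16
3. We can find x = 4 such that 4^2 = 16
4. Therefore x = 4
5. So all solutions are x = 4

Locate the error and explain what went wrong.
Step 4: Therefore x = 4

Step 4 incorrectly concludes that x = 4 is the only solution. The proof shows that x = 4 is A solution (existence), but does not show it is the ONLY solution (uniqueness). In fact, x = -4 is also a solution since (-4)^2 = 16. Finding one solution doesn't prove there are no others.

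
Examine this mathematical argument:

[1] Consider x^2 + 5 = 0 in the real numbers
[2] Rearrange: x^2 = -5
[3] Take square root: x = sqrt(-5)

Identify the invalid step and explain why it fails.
Step 3: Take square root: x = sqrt(-5)

Step 3 takes the square root of -5, which is negative. In the real number system, the square root of a negative number is undefined. The equation x^2 + 5 = 0 has no real solutions. Square roots of negative numbers only exist in the complex numbers.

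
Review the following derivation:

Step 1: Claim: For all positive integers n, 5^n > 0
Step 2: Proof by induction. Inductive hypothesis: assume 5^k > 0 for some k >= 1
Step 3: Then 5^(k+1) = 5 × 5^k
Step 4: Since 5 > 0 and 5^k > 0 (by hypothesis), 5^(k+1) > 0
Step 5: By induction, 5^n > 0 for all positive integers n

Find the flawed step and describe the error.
Step 5: By induction, 5^n > 0 for all positive integers n

Step 5 concludes the proof by induction, but no base case was ever established. A valid induction proof requires: (1) a base case proving 5^1 > 0, and (2) an inductive step showing IF 5^k > 0 THEN 5^(k+1) > 0. Steps 2-4 correctly establish the inductive step, but without the base case the conclusion in step 5 does not follow.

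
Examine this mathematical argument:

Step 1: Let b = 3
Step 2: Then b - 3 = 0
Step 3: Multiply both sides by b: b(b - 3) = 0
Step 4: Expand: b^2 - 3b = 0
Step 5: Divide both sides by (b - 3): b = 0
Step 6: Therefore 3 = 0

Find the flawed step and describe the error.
Step 5: Divide both sides by (b - 3): b = 0

Step 5 divides both sides by (b - 3). However, since b = 3, we have (b - 3) = 0. Division by zero is undefined, making this step invalid.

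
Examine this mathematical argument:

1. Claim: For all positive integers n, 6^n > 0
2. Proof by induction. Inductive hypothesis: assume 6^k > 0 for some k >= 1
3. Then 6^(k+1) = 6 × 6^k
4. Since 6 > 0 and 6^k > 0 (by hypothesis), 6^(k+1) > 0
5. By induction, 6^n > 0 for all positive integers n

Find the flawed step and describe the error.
Step 5: By induction, 6^n > 0 for all positive integers n

Step 5 concludes the proof by induction, but no base case was ever established. A valid induction proof requires: (1) a base case proving 6^1 > 0, and (2) an inductive step showing IF 6^k > 0 THEN 6^(k+1) > 0. Steps 2-4 correctly establish the inductive step, but without the base case the conclusion in step 5 does not follow.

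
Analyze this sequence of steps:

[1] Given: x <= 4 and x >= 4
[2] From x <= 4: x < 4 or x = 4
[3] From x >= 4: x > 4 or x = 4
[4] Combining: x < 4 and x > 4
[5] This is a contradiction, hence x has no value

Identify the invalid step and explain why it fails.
Step 4: Combining: x < 4 and x > 4

Step 4 incorrectly combines the conditions. From x <= 4 and x >= 4, the intersection is x = 4. The error treats the 'or' cases as 'and' requirements. The correct conclusion is that x = 4 is the unique solution, not that no solution exists.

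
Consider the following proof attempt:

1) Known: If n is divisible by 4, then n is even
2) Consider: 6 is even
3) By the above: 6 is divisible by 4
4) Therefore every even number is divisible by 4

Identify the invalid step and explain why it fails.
Step 3: By the above: 6 is divisible by 4

Step 3 commits the fallacy of affirming the consequent. The known fact 'divisible by 4 → even' does NOT imply 'even → divisible by 4'. That would be the converse, which is false. For example, 6 is even but 6 ÷ 4 = 1.50, which is not an integer.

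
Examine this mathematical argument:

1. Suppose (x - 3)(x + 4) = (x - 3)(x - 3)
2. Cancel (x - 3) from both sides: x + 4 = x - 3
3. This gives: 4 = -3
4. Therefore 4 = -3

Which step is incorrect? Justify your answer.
Step 2: Cancel (x - 3) from both sides: x + 4 = x - 3

Step 2 cancels (x - 3) from both sides. This is only valid if (x - 3) ≠ 0, i.e., x ≠ 3. When x = 3, both sides equal zero regardless of the other factors. The correct approach requires considering x = 3 as a separate case.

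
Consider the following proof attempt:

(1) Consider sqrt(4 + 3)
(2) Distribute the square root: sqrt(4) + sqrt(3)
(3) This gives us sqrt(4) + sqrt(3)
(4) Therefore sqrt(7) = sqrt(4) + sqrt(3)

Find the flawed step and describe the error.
Step 2: Distribute the square root: sqrt(4) + sqrt(3)

Step 2 incorrectly 'distributes' the square root over addition. The square root function does not distribute: sqrt(a + b) ≠ sqrt(a) + sqrt(b). In fact, sqrt(4 + 3) = sqrt(7) ≈ 2.6458, while sqrt(4) + sqrt(3) ≈ 3.7321.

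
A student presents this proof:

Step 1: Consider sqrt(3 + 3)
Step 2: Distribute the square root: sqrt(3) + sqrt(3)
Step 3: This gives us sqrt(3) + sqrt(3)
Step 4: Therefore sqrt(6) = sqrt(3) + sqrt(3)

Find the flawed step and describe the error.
Step 2: Distribute the square root: sqrt(3) + sqrt(3)

Step 2 incorrectly 'distributes' the square root over addition. The square root function does not distribute: sqrt(a + b) ≠ sqrt(a) + sqrt(b). In fact, sqrt(3 + 3) = sqrt(6) ≈ 2.4495, while sqrt(3) + sqrt(3) ≈ 3.4641.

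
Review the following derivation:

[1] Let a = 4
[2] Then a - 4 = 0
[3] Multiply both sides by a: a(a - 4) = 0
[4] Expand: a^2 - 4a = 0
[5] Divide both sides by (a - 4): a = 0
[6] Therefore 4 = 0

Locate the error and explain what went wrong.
Step 5: Divide both sides by (a - 4): a = 0

Step 5 divides both sides by (a - 4). However, since a = 4, we have (a - 4) = 0. Division by zero is undefined, making this step invalid.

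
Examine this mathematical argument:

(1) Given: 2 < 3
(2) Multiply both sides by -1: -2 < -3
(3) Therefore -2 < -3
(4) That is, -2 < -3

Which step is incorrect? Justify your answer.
Step 2: Multiply both sides by -1: -2 < -3

Step 2 multiplies both sides by -1 but fails to reverse the inequality sign. When multiplying (or dividing) an inequality by a negative number, the direction must be reversed. Since 2 < 3, we should get -2 > -3, i.e., -2 > -3.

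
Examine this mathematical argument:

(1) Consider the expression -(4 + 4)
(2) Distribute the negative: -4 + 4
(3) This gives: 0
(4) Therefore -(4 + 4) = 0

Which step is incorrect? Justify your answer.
Step 2: Distribute the negative: -4 + 4

Step 2 incorrectly distributes the negative sign. The correct distribution is -(4 + 4) = -4 - 4 = -8. The negative must be applied to both terms, not just the first. The error treats -(4 + 4) as -4 + 4, which equals 0 instead of -8.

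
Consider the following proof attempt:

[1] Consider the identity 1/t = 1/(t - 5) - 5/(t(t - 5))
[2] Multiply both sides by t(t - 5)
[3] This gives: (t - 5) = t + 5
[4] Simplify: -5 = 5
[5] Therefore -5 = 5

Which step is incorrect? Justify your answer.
Step 3: This gives: (t - 5) = t + 5

Step 3 makes a sign error when clearing denominators. Multiplying -5/(t(t - 5)) by t(t - 5) gives -5, not +5. The correct result is (t - 5) = t - 5, which is trivially true, not (t - 5) = t + 5. (Step 1 is a valid identity: 1/(t - 5) - 5/(t(t - 5)) = (t - 5)/(t(t - 5)) = 1/t.)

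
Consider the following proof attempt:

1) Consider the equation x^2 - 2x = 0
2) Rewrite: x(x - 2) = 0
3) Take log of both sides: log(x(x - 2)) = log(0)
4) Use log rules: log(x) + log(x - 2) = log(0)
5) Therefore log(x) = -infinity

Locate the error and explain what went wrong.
Step 3: Take log of both sides: log(x(x - 2)) = log(0)

Step 3 takes the logarithm of both sides, resulting in log(0) on the right side. The logarithm is only defined for positive numbers; log(0) is undefined (approaches negative infinity). This operation is invalid.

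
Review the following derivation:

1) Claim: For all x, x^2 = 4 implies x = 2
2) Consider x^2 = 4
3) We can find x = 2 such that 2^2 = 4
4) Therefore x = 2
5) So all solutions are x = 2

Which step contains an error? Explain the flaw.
Step 4: Therefore x = 2

Step 4 incorrectly concludes that x = 2 is the only solution. The proof shows that x = 2 is A solution (existence), but does not show it is the ONLY solution (uniqueness). In fact, x = -2 is also a solution since (-2)^2 = 4. Finding one solution doesn't prove there are no others.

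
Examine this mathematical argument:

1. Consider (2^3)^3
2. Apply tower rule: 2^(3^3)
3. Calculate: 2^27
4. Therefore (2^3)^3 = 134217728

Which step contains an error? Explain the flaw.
Step 2: Apply tower rule: 2^(3^3)

Step 2 incorrectly states that (a^b)^c = a^(b^c). The correct rule is (a^b)^c = a^(b×c). The actual value is (2^3)^3 = 2^9 = 512, not 2^27 = 134217728.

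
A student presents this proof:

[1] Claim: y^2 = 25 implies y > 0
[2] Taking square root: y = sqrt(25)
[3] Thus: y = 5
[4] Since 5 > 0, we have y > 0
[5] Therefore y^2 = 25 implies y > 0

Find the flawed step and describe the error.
Step 2: Taking square root: y = sqrt(25)

Step 2 takes the square root and assumes the positive root only. The equation y^2 = 25 actually has two solutions: y = 5 and y = -5. The proof silently assumes y > 0 without justification, then uses this assumption to conclude y > 0, which is circular. The counterexample y = -5 shows the claim is false.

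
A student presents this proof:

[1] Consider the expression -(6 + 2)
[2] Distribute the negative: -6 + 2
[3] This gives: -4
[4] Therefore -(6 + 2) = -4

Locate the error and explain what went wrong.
Step 2: Distribute the negative: -6 + 2

Step 2 incorrectly distributes the negative sign. The correct distribution is -(6 + 2) = -6 - 2 = -8. The negative must be applied to both terms, not just the first. The error treats -(6 + 2) as -6 + 2, which equals -4 instead of -8.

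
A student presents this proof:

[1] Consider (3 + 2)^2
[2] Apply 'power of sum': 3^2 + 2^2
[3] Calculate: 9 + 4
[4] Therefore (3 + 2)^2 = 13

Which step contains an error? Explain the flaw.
Step 2: Apply 'power of sum': 3^2 + 2^2

Step 2 incorrectly applies a non-existent rule '(a+b)^n = a^n + b^n'. This is false in general. The correct expansion uses the binomial theorem. The actual value is (3 + 2)^2 = 5^2 = 25, not 13.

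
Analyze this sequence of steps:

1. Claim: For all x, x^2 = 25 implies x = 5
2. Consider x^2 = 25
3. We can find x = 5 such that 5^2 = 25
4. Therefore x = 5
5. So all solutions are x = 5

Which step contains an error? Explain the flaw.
Step 4: Therefore x = 5

Step 4 incorrectly concludes that x = 5 is the only solution. The proof shows that x = 5 is A solution (existence), but does not show it is the ONLY solution (uniqueness). In fact, x = -5 is also a solution since (-5)^2 = 25. Finding one solution doesn't prove there are no others.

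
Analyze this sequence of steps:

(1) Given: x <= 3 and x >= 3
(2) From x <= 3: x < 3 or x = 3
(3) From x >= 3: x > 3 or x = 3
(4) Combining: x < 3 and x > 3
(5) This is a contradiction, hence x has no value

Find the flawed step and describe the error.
Step 4: Combining: x < 3 and x > 3

Step 4 incorrectly combines the conditions. From x <= 3 and x >= 3, the intersection is x = 3. The error treats the 'or' cases as 'and' requirements. The correct conclusion is that x = 3 is the unique solution, not that no solution exists.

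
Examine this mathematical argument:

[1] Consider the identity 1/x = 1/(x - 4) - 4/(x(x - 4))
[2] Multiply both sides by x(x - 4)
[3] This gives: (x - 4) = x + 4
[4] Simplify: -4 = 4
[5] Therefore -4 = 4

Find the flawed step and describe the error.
Step 3: This gives: (x - 4) = x + 4

Step 3 makes a sign error when clearing denominators. Multiplying -4/(x(x - 4)) by x(x - 4) gives -4, not +4. The correct result is (x - 4) = x - 4, which is trivially true, not (x - 4) = x + 4. (Step 1 is a valid identity: 1/(x - 4) - 4/(x(x - 4)) = (x - 4)/(x(x - 4)) = 1/x.)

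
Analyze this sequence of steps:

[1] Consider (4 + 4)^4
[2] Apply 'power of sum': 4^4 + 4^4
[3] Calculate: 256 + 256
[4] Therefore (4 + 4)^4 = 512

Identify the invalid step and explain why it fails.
Step 2: Apply 'power of sum': 4^4 + 4^4

Step 2 incorrectly applies a non-existent rule '(a+b)^n = a^n + b^n'. This is false in general. The correct expansion uses the binomial theorem. The actual value is (4 + 4)^4 = 8^4 = 4096, not 512.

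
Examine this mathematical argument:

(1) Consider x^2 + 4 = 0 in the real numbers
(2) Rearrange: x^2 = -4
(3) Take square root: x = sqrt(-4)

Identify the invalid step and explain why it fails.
Step 3: Take square root: x = sqrt(-4)

Step 3 takes the square root of -4, which is negative. In the real number system, the square root of a negative number is undefined. The equation x^2 + 4 = 0 has no real solutions. Square roots of negative numbers only exist in the complex numbers.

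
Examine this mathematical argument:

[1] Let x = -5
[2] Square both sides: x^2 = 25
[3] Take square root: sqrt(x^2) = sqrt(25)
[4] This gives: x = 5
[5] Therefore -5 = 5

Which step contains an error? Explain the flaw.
Step 4: This gives: x = 5

Step 4 incorrectly states that sqrt(x^2) = x. The correct identity is sqrt(x^2) = |x|. Since x = -5 < 0, we have sqrt(x^2) = |-5| = 5, not x = -5.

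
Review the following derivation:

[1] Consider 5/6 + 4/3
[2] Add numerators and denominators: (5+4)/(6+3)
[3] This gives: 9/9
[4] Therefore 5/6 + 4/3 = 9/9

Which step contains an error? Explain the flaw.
Step 2: Add numerators and denominators: (5+4)/(6+3)

Step 2 incorrectly adds fractions by separately adding numerators and denominators. This is wrong. The correct method requires a common denominator: 5/6 + 4/3 = (5×3 + 4×6)/(6×3) = 39/18 = 13/6. The method used gives 9/9, which is different.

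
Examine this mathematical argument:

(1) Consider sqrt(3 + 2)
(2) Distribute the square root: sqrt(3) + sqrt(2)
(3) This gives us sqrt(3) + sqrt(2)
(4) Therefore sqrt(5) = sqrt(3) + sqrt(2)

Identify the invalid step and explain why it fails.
Step 2: Distribute the square root: sqrt(3) + sqrt(2)

Step 2 incorrectly 'distributes' the square root over addition. The square root function does not distribute: sqrt(a + b) ≠ sqrt(a) + sqrt(b). In fact, sqrt(3 + 2) = sqrt(5) ≈ 2.2361, while sqrt(3) + sqrt(2) ≈ 3.1463.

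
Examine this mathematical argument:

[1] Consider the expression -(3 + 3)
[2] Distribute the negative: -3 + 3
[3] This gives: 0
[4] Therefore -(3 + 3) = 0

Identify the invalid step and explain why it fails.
Step 2: Distribute the negative: -3 + 3

Step 2 incorrectly distributes the negative sign. The correct distribution is -(3 + 3) = -3 - 3 = -6. The negative must be applied to both terms, not just the first. The error treats -(3 + 3) as -3 + 3, which equals 0 instead of -6.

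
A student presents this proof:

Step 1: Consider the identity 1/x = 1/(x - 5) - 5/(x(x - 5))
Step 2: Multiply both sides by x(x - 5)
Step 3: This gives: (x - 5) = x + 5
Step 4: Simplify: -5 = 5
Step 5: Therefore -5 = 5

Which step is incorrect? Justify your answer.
Step 3: This gives: (x - 5) = x + 5

Step 3 makes a sign error when clearing denominators. Multiplying -5/(x(x - 5)) by x(x - 5) gives -5, not +5. The correct result is (x - 5) = x - 5, which is trivially true, not (x - 5) = x + 5. (Step 1 is a valid identity: 1/(x - 5) - 5/(x(x - 5)) = (x - 5)/(x(x - 5)) = 1/x.)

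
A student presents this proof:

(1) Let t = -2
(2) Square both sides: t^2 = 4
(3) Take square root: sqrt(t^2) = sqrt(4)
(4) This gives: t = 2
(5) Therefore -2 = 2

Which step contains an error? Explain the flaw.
Step 4: This gives: t = 2

Step 4 incorrectly states that sqrt(t^2) = t. The correct identity is sqrt(t^2) = |t|. Since t = -2 < 0, we have sqrt(t^2) = |-2| = 2, not t = -2.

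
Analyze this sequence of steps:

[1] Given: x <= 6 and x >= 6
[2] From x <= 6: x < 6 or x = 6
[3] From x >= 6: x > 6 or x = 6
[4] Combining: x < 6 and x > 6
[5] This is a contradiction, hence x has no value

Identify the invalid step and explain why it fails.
Step 4: Combining: x < 6 and x > 6

Step 4 incorrectly combines the conditions. From x <= 6 and x >= 6, the intersection is x = 6. The error treats the 'or' cases as 'and' requirements. The correct conclusion is that x = 6 is the unique solution, not that no solution exists.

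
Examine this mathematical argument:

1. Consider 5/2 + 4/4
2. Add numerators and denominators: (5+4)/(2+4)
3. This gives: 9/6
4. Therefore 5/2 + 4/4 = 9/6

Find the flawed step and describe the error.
Step 2: Add numerators and denominators: (5+4)/(2+4)

Step 2 incorrectly adds fractions by separately adding numerators and denominators. This is wrong. The correct method requires a common denominator: 5/2 + 4/4 = (5×4 + 4×2)/(2×4) = 28/8 = 7/2. The method used gives 9/6, which is different.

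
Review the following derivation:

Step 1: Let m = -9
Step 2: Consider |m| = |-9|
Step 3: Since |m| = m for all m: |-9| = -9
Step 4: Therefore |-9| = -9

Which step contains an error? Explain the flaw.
Step 3: Since |m| = m for all m: |-9| = -9

Step 3 incorrectly states that |m| = m for all m. The correct definition is |m| = m when m >= 0, and |m| = -m when m < 0. Since -9 < 0, we have |-9| = -(-9) = 9, not -9.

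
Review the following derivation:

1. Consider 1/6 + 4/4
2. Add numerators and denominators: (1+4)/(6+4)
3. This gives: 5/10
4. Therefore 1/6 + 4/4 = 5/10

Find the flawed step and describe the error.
Step 2: Add numerators and denominators: (1+4)/(6+4)

Step 2 incorrectly adds fractions by separately adding numerators and denominators. This is wrong. The correct method requires a common denominator: 1/6 + 4/4 = (1×4 + 4×6)/(6×4) = 28/24 = 7/6. The method used gives 5/10, which is different.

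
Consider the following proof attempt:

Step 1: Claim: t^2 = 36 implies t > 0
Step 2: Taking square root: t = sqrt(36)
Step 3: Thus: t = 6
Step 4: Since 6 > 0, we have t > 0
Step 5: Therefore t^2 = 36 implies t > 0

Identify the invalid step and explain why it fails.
Step 2: Taking square root: t = sqrt(36)

Step 2 takes the square root and assumes the positive root only. The equation t^2 = 36 actually has two solutions: t = 6 and t = -6. The proof silently assumes t > 0 without justification, then uses this assumption to conclude t > 0, which is circular. The counterexample t = -6 shows the claim is false.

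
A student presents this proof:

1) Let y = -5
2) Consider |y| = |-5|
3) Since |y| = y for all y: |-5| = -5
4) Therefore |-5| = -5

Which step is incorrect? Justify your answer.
Step 3: Since |y| = y for all y: |-5| = -5

Step 3 incorrectly states that |y| = y for all y. The correct definition is |y| = y when y >= 0, and |y| = -y when y < 0. Since -5 < 0, we have |-5| = -(-5) = 5, not -5.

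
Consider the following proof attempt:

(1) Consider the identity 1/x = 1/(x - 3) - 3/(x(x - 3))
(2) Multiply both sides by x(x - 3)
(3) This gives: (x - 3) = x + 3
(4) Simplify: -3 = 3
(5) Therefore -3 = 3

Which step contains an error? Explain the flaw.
Step 3: This gives: (x - 3) = x + 3

Step 3 makes a sign error when clearing denominators. Multiplying -3/(x(x - 3)) by x(x - 3) gives -3, not +3. The correct result is (x - 3) = x - 3, which is trivially true, not (x - 3) = x + 3. (Step 1 is a valid identity: 1/(x - 3) - 3/(x(x - 3)) = (x - 3)/(x(x - 3)) = 1/x.)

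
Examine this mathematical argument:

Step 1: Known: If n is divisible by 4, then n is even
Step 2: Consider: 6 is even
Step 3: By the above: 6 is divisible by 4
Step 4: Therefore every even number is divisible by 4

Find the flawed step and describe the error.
Step 3: By the above: 6 is divisible by 4

Step 3 commits the fallacy of affirming the consequent. The known fact 'divisible by 4 → even' does NOT imply 'even → divisible by 4'. That would be the converse, which is false. For example, 6 is even but 6 ÷ 4 = 1.50, which is not an integer.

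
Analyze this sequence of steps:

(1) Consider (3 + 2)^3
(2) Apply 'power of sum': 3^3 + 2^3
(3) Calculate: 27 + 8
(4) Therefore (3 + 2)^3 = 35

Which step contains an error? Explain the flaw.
Step 2: Apply 'power of sum': 3^3 + 2^3

Step 2 incorrectly applies a non-existent rule '(a+b)^n = a^n + b^n'. This is false in general. The correct expansion uses the binomial theorem. The actual value is (3 + 2)^3 = 5^3 = 125, not 35.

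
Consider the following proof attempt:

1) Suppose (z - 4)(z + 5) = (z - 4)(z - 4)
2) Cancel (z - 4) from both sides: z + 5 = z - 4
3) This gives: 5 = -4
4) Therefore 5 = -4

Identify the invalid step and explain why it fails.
Step 2: Cancel (z - 4) from both sides: z + 5 = z - 4

Step 2 cancels (z - 4) from both sides. This is only valid if (z - 4) ≠ 0, i.e., z ≠ 4. When z = 4, both sides equal zero regardless of the other factors. The correct approach requires considering z = 4 as a separate case.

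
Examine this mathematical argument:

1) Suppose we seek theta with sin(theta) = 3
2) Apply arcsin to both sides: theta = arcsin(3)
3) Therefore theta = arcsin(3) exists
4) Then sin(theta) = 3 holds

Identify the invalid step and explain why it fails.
Step 2: Apply arcsin to both sides: theta = arcsin(3)

Step 2 applies arcsin to 3. However, arcsin(x) is only defined for x in [-1, 1] because sin(theta) can only produce values in that range. Since |3| > 1, arcsin(3) is undefined. There is no angle whose sine equals 3.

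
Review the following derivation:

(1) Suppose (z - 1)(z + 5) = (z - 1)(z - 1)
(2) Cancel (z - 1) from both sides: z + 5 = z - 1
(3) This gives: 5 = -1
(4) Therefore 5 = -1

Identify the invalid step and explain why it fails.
Step 2: Cancel (z - 1) from both sides: z + 5 = z - 1

Step 2 cancels (z - 1) from both sides. This is only valid if (z - 1) ≠ 0, i.e., z ≠ 1. When z = 1, both sides equal zero regardless of the other factors. The correct approach requires considering z = 1 as a separate case.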